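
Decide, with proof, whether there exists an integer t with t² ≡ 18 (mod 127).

Take t = 48. Then 48² = 2304 = 18·127 + 18, so 48² ≡ 18 (mod 127).

t = 48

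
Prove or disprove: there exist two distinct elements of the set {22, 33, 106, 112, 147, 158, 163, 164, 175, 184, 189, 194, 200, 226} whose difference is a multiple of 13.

Yes: 33 and 163.

33 mod 13 = 7 and 163 mod 13 = 7, so 163 − 33 = 130 = 10·13.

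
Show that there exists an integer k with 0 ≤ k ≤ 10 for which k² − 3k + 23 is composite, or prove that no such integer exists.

k = 9

At k = 9: 9² − 3·9 + 23 = 77 = 7·11, which is composite.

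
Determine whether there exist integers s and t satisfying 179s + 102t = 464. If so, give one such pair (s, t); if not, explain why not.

179 and 102 are coprime, so 179s + 102t ranges over all of ℤ.
Dividing repeatedly: 179 = 1·102 + 77, 102 = 1·77 + 25, 77 = 3·25 + 2, 25 = 12·2 + 1, 2 = 2·1 + 0.
Working back up the chain: 1 = 25 − 12·2 = 25 − 12·(77 − 3·25) = −12·77 + 37·25 = −12·77 + 37·(102 − 1·77) = 37·102 − 49·77 = 37·102 − 49·(179 − 1·102) = −49·179 + 86·102. So 179·(-49) + 102·86 = 1.
Multiplying through by 464: s = (-49)·464 = -22736, t = 86·464 = 39904 is a solution.
The general solution is s = -22736 + 102k, t = 39904 − 179k; taking k = 223 gives the smaller pair s = 10, t = -13.
Indeed 179·10 + 102·(-13) = 1790 − 1326 = 464.

s = 10, t = -13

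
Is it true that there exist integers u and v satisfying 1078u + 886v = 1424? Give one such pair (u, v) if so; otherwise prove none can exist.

gcd(1078, 886) = 2, and 2 divides 1424, so integer solutions exist.
Dividing through by 2 reduces the equation to 539u + 443v = 712.
Euclidean algorithm: 539 = 1·443 + 96, 443 = 4·96 + 59, 96 = 1·59 + 37, 59 = 1·37 + 22, 37 = 1·22 + 15, 22 = 1·15 + 7, 15 = 2·7 + 1, 7 = 7·1 + 0.
Back-substituting, 1 = 15 − 2·7 = 15 − 2·(22 − 1·15) = −2·22 + 3·15 = −2·22 + 3·(37 − 1·22) = 3·37 − 5·22 = 3·37 − 5·(59 − 1·37) = −5·59 + 8·37 = −5·59 + 8·(96 − 1·59) = 8·96 − 13·59 = 8·96 − 13·(443 − 4·96) = −13·443 + 60·96 = −13·443 + 60·(539 − 1·443) = 60·539 − 73·443; that is, 539·60 + 443·(-73) = 1.
Multiplying through by 712: u = 60·712 = 42720, v = (-73)·712 = -51976 is a solution.
The general solution is u = 42720 + 443k, v = -51976 − 539k; taking k = -96 gives the smaller pair u = 192, v = -232.
Indeed 1078·192 + 886·(-232) = 206976 − 205552 = 1424.

u = 192, v = -232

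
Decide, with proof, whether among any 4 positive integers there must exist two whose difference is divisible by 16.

Consider the 4 integers 64, 65, 66, 67. They lie in distinct residue classes modulo 16, since 4 ≤ 16.
Any two of them differ by at most 3 < 16 and by at least 1, so no difference is a multiple of 16.

No, the set {64, 65, 66, 67} is a counterexample.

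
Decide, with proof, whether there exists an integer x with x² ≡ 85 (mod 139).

No, no such integer exists.

Apply Euler's criterion with the prime 139: 85 is a quadratic residue iff 85^69 ≡ 1 (mod 139), and a non-residue iff it is ≡ −1.
Squaring successively (mod 139): 85^2 = 7225 ≡ 136; 85^4 ≡ 136² = 18496 ≡ 9; 85^8 ≡ 9² = 81 ≡ 81; 85^16 ≡ 81² = 6561 ≡ 28; 85^32 ≡ 28² = 784 ≡ 89; 85^64 ≡ 89² = 7921 ≡ 137.
Since 69 = 64 + 4 + 1, 85^69 ≡ 137 · 9 · 85; multiplying out mod 139: 137·9 = 1233 ≡ 121, then 121·85 = 10285 ≡ 138. Thus 85^69 ≡ 138 ≡ −1 (mod 139).
By Euler's criterion 85 is a quadratic non-residue mod 139: no x satisfies x² ≡ 85 (mod 139).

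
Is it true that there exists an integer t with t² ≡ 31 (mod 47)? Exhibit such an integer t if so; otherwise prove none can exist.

No, no such integer exists.

47 is prime, so by Euler's criterion 31 is a square mod 47 iff 31^((47−1)/2) = 31^23 ≡ 1 (mod 47).
Repeated squaring mod 47: 31^2 = 961 ≡ 21; 31^4 ≡ 21² = 441 ≡ 18; 31^8 ≡ 18² = 324 ≡ 42; 31^16 ≡ 42² = 1764 ≡ 25.
Since 23 = 16 + 4 + 2 + 1, 31^23 ≡ 25 · 18 · 21 · 31; multiplying out mod 47: 25·18 = 450 ≡ 27, then 27·21 = 567 ≡ 3, then 3·31 = 93 ≡ 46. Thus 31^23 ≡ 46 ≡ −1 (mod 47).
By Euler's criterion 31 is a quadratic non-residue mod 47: no t satisfies t² ≡ 31 (mod 47).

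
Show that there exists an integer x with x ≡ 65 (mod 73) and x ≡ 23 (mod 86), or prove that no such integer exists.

x = 5613

Since 73 and 86 share no common factor, CRT says the pair of congruences has a solution (unique mod 6278).
Write x = 65 + 73t and require 65 + 73t ≡ 23 (mod 86), i.e. 73t ≡ 44 (mod 86).
Invert 73 mod 86 by the Euclidean algorithm: 86 = 1·73 + 13, 73 = 5·13 + 8, 13 = 1·8 + 5, 8 = 1·5 + 3, 5 = 1·3 + 2, 3 = 1·2 + 1, 2 = 2·1 + 0; back-substituting, 1 = 3 − 1·2 = 3 − (5 − 1·3) = −5 + 2·3 = −5 + 2·(8 − 1·5) = 2·8 − 3·5 = 2·8 − 3·(13 − 1·8) = −3·13 + 5·8 = −3·13 + 5·(73 − 5·13) = 5·73 − 28·13 = 5·73 − 28·(86 − 1·73) = −28·86 + 33·73. Hence 73·33 ≡ 1, so 73⁻¹ ≡ 33 (mod 86).
Multiplying by 33: t ≡ 33·44 = 1452 ≡ 76 (mod 86).
With t = 76: x = 65 + 73·76 = 5613.
Check: 5613 mod 73 = 65, 5613 mod 86 = 23. ✓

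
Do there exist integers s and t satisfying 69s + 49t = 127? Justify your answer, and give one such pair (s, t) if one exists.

s = 48, t = -65

69 and 49 are coprime, so 69s + 49t ranges over all of ℤ.
Run the Euclidean algorithm on 69 and 49: 69 = 1·49 + 20, 49 = 2·20 + 9, 20 = 2·9 + 2, 9 = 4·2 + 1, 2 = 2·1 + 0.
Back-substituting, 1 = 9 − 4·2 = 9 − 4·(20 − 2·9) = −4·20 + 9·9 = −4·20 + 9·(49 − 2·20) = 9·49 − 22·20 = 9·49 − 22·(69 − 1·49) = −22·69 + 31·49; that is, 69·(-22) + 49·31 = 1.
Multiplying through by 127: s = (-22)·127 = -2794, t = 31·127 = 3937 is a solution.
The general solution is s = -2794 + 49k, t = 3937 − 69k; taking k = 58 gives the smaller pair s = 48, t = -65.
Check: 69·48 + 49·(-65) = 3312 − 3185 = 127. ✓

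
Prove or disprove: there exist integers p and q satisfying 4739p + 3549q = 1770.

Any value of 4739p + 3549q is a multiple of gcd(4739, 3549) = 7.
But 1770 = 7·252 + 6, so 7 ∤ 1770.
Therefore 4739p + 3549q = 1770 has no solution in integers.

There are no such integers.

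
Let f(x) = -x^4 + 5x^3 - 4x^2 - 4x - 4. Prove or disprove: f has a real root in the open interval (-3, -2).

f has no root in that interval.

f(-3) = -244 and f(-2) = -68, both negative, so a sign-change argument is unavailable; we show f keeps this sign on the whole interval.
Shift to the endpoint -2: with x = -2 − u (0 < u < 1), one computes f(-2 − u) = -u^4 - 13u^3 - 58u^2 - 104u - 68.
The nonzero coefficients here are all negative, so for u > 0 every term is negative (or zero), and the constant term -68 is strictly negative.
So f is strictly negative on (-3, -2); no root exists in the interval.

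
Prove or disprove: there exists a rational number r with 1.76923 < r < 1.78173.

r = 16/9

Scale by 9: the interval becomes (15.92307, 16.03557), which contains the integer 16.
So r = 16/9 works: it is a ratio of integers, and dividing 9·1.76923 < 16 < 9·1.78173 through by 9 gives 1.76923 < 16/9 < 1.78173.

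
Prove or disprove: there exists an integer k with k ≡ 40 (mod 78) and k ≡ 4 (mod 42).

k = 508

Here gcd(78, 42) = 6, and both 40 and 4 leave remainder 4 mod 6, so the system is consistent.
The integers ≡ 40 (mod 78) are 40, 118, 196, 274, 352, 430, 508, …; their remainders mod 42 are 40, 34, 28, 22, 16, 10, 4, so k = 508 is the first that is ≡ 4 (mod 42).
Check: 508 mod 78 = 40, 508 mod 42 = 4. ✓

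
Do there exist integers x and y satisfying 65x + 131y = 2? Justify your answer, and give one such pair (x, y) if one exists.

Since gcd(65, 131) = 1, every integer is an integer combination of 65 and 131.
Run the Euclidean algorithm on 131 and 65: 131 = 2·65 + 1, 65 = 65·1 + 0.
Working back up the chain: 1 = 131 − 2·65. So 65·(-2) + 131·1 = 1.
Multiplying through by 2: x = (-2)·2 = -4, y = 1·2 = 2 is a solution.
Adding 1·131 to x and subtracting 1·65 from y gives the tidier solution (127, -63).
Indeed 65·127 + 131·(-63) = 8255 − 8253 = 2.

x = 127, y = -63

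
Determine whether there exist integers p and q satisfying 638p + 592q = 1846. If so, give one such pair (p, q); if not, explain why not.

Since gcd(638, 592) = 2 and 1846 = 2·923, Bézout's identity guarantees a solution.
Dividing through by 2 reduces the equation to 319p + 296q = 923.
Run the Euclidean algorithm on 319 and 296: 319 = 1·296 + 23, 296 = 12·23 + 20, 23 = 1·20 + 3, 20 = 6·3 + 2, 3 = 1·2 + 1, 2 = 2·1 + 0.
Working back up the chain: 1 = 3 − 1·2 = 3 − (20 − 6·3) = −20 + 7·3 = −20 + 7·(23 − 1·20) = 7·23 − 8·20 = 7·23 − 8·(296 − 12·23) = −8·296 + 103·23 = −8·296 + 103·(319 − 1·296) = 103·319 − 111·296. So 319·103 + 296·(-111) = 1.
Multiplying through by 923: p = 103·923 = 95069, q = (-111)·923 = -102453 is a solution.
Subtracting 321·296 from p and adding 321·319 to q gives the tidier solution (53, -54).
Check: 638·53 + 592·(-54) = 33814 − 31968 = 1846. ✓

p = 53, q = -54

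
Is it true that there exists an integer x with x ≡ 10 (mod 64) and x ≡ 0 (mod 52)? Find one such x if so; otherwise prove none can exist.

Reduce both congruences modulo 4, which divides 64 and 52: they say x ≡ 10 (mod 4) and x ≡ 0 (mod 4).
However 10 ≡ 2 and 0 ≡ 0 (mod 4), and 2 ≠ 0.
So no integer satisfies both congruences.

There is no such integer.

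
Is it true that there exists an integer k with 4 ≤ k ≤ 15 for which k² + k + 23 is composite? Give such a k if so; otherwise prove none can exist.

k = 11

At k = 11: 11² + 11 + 23 = 155 = 5·31, which is composite.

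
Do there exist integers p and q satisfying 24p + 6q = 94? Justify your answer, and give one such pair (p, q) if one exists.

Both 24 and 6 are divisible by gcd(24, 6) = 6, hence so is any combination 24p + 6q.
However 94 leaves remainder 4 on division by 6.
Hence no integers p, q satisfy the equation.

There are no such integers.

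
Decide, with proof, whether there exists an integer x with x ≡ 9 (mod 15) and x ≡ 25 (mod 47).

x = 354

gcd(15, 47) = 1, so the Chinese Remainder Theorem guarantees exactly one residue class mod 705 satisfying both.
Write x = 9 + 15t and require 9 + 15t ≡ 25 (mod 47), i.e. 15t ≡ 16 (mod 47).
To invert 15 modulo 47: 47 = 3·15 + 2, 15 = 7·2 + 1, 2 = 2·1 + 0, and unwinding, 1 = 15 − 7·2 = 15 − 7·(47 − 3·15) = −7·47 + 22·15. Thus 15⁻¹ ≡ 22 (mod 47).
Therefore t ≡ 22·16 = 352 ≡ 23 (mod 47).
With t = 23: x = 9 + 15·23 = 354.
Indeed 354 ≡ 9 (mod 15) and 354 ≡ 25 (mod 47).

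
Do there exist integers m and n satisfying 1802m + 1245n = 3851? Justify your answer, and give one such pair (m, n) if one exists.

Since gcd(1802, 1245) = 1, every integer is an integer combination of 1802 and 1245.
Euclidean algorithm: 1802 = 1·1245 + 557, 1245 = 2·557 + 131, 557 = 4·131 + 33, 131 = 3·33 + 32, 33 = 1·32 + 1, 32 = 32·1 + 0.
Back-substituting, 1 = 33 − 1·32 = 33 − (131 − 3·33) = −131 + 4·33 = −131 + 4·(557 − 4·131) = 4·557 − 17·131 = 4·557 − 17·(1245 − 2·557) = −17·1245 + 38·557 = −17·1245 + 38·(1802 − 1·1245) = 38·1802 − 55·1245; that is, 1802·38 + 1245·(-55) = 1.
Times 3851: 1802·146338 + 1245·(-211805) = 3851, so (146338, -211805) solves it.
Subtracting 117·1245 from m and adding 117·1802 to n gives the tidier solution (673, -971).
Indeed 1802·673 + 1245·(-971) = 1212746 − 1208895 = 3851.

m = 673, n = -971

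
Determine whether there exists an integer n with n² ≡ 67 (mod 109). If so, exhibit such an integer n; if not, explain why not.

109 is prime, so by Euler's criterion 67 is a square mod 109 iff 67^((109−1)/2) = 67^54 ≡ 1 (mod 109).
Repeated squaring mod 109: 67^2 = 4489 ≡ 20; 67^4 ≡ 20² = 400 ≡ 73; 67^8 ≡ 73² = 5329 ≡ 97; 67^16 ≡ 97² = 9409 ≡ 35; 67^32 ≡ 35² = 1225 ≡ 26.
Since 54 = 32 + 16 + 4 + 2, 67^54 ≡ 26 · 35 · 73 · 20; multiplying out mod 109: 26·35 = 910 ≡ 38, then 38·73 = 2774 ≡ 49, then 49·20 = 980 ≡ 108. Thus 67^54 ≡ 108 ≡ −1 (mod 109).
By Euler's criterion 67 is a quadratic non-residue mod 109: no n satisfies n² ≡ 67 (mod 109).

No, no such integer exists.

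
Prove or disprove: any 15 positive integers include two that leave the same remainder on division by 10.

Yes, this is always true.

Partition the integers by their residue mod 10; there are 10 classes.
Since 15 > 10, two of the 15 integers must share a residue class by the pigeonhole principle; call them a and b.
So a and b have equal remainders mod 10, which is exactly what was to be shown.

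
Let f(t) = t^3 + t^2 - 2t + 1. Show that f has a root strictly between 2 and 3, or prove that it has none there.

f has no root in that interval.

The endpoint values f(2) = 9 and f(3) = 31 are both positive. Claim: f(t) > 0 for every t in (2, 3).
Substitute t = 2 + u, where 0 < u < 1 on the interval. Expanding, f(2 + u) = u^3 + 7u^2 + 14u + 9.
All 4 nonzero coefficients of this polynomial in u are positive; hence for u > 0 the value is a sum of positive terms (the constant 9 among them).
Therefore f(t) > 0 throughout (2, 3), and f has no zero there.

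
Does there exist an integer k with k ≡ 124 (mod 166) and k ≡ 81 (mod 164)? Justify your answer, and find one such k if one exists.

Both moduli are multiples of 2 = gcd(166, 164), so any solution would satisfy k ≡ 124 and k ≡ 81 modulo 2 simultaneously.
However 124 ≡ 0 and 81 ≡ 1 (mod 2), and 0 ≠ 1.
Therefore no such k exists.

No such integer exists.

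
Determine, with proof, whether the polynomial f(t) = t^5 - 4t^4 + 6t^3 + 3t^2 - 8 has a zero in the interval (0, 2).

Such a root exists.

f(0) = -8 and f(2) = 20, which have opposite signs.
As a polynomial, f is continuous on every closed interval.
By the Intermediate Value Theorem f must vanish at some point of (0, 2).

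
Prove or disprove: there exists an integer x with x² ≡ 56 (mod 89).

No such integer exists.

Apply Euler's criterion with the prime 89: 56 is a quadratic residue iff 56^44 ≡ 1 (mod 89), and a non-residue iff it is ≡ −1.
Repeated squaring mod 89: 56^2 = 3136 ≡ 21; 56^4 ≡ 21² = 441 ≡ 85; 56^8 ≡ 85² = 7225 ≡ 16; 56^16 ≡ 16² = 256 ≡ 78; 56^32 ≡ 78² = 6084 ≡ 32.
Since 44 = 32 + 8 + 4, 56^44 ≡ 32 · 16 · 85; multiplying out mod 89: 32·16 = 512 ≡ 67, then 67·85 = 5695 ≡ 88. Thus 56^44 ≡ 88 ≡ −1 (mod 89).
The value −1 means 56 is a non-residue modulo 89, so x² ≡ 56 (mod 89) is impossible.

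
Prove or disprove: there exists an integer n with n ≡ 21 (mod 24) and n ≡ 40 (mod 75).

Reduce both congruences modulo 3, which divides 24 and 75: they say n ≡ 21 (mod 3) and n ≡ 40 (mod 3).
These are incompatible: 21 − 40 = -19 is not divisible by 3.
Therefore no such n exists.

There is no such integer.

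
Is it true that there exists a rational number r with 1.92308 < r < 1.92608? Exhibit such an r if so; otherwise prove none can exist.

Scale by 27: the interval becomes (51.92316, 52.00416), which contains the integer 52.
Dividing back, 1.92308 < 52/27 < 1.92608, and 52/27 is rational.

r = 52/27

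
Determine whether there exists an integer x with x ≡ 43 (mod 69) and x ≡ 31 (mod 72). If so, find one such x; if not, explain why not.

x = 319

Here gcd(69, 72) = 3, and both 43 and 31 leave remainder 1 mod 3, so the system is consistent.
List candidates x ≡ 43 (mod 69): 43, 112, 181, 250, 319. Modulo 72 these are 43, 40, 37, 34, 31; 319 gives 31 as required.
Check: 319 mod 69 = 43, 319 mod 72 = 31. ✓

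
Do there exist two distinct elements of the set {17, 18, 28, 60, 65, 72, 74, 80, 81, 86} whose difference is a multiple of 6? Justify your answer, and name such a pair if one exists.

17 and 65 are such a pair.

17 mod 6 = 5 and 65 mod 6 = 5, so 65 − 17 = 48 = 8·6.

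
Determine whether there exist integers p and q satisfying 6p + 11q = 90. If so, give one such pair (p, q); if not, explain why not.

Since gcd(6, 11) = 1, every integer is an integer combination of 6 and 11.
Run the Euclidean algorithm on 11 and 6: 11 = 1·6 + 5, 6 = 1·5 + 1, 5 = 5·1 + 0.
Unwinding: 1 = 6 − 1·5 = 6 − (11 − 1·6) = −11 + 2·6, i.e. 6·2 + 11·(-1) = 1.
Times 90: 6·180 + 11·(-90) = 90, so (180, -90) solves it.
Shifting by a multiple of (11, −6) keeps it a solution: p = 180 − 16·11 = 4, q = -90 + 16·6 = 6.
Indeed 6·4 + 11·6 = 24 + 66 = 90.

p = 4, q = 6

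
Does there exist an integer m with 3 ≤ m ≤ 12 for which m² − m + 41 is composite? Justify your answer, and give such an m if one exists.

There is no such integer m in that range.

The values for m = 3, 4, …, 12 are 47, 53, 61, 71, 83, 97, 113, 131, 151, 173, and each of these is prime.
So no value in the range makes the expression composite.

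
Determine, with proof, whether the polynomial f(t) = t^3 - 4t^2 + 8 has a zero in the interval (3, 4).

f(3) = -1 and f(4) = 8, which have opposite signs.
f is continuous everywhere (it is a polynomial), in particular on [3, 4].
By the Intermediate Value Theorem f must vanish at some point of (3, 4).

Yes, f has a root in the interval.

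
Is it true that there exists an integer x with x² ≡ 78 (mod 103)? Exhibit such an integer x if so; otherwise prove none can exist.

No, no such integer exists.

103 is prime, so by Euler's criterion 78 is a square mod 103 iff 78^((103−1)/2) = 78^51 ≡ 1 (mod 103).
Squaring successively (mod 103): 78^2 = 6084 ≡ 7; 78^4 ≡ 7² = 49 ≡ 49; 78^8 ≡ 49² = 2401 ≡ 32; 78^16 ≡ 32² = 1024 ≡ 97; 78^32 ≡ 97² = 9409 ≡ 36.
Since 51 = 32 + 16 + 2 + 1, 78^51 ≡ 36 · 97 · 7 · 78; multiplying out mod 103: 36·97 = 3492 ≡ 93, then 93·7 = 651 ≡ 33, then 33·78 = 2574 ≡ 102. Thus 78^51 ≡ 102 ≡ −1 (mod 103).
By Euler's criterion 78 is a quadratic non-residue mod 103: no x satisfies x² ≡ 78 (mod 103).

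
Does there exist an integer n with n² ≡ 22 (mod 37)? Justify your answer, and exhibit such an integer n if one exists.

There is no such integer.

37 is prime, so by Euler's criterion 22 is a square mod 37 iff 22^((37−1)/2) = 22^18 ≡ 1 (mod 37).
Repeated squaring mod 37: 22^2 = 484 ≡ 3; 22^4 ≡ 3² = 9 ≡ 9; 22^8 ≡ 9² = 81 ≡ 7; 22^16 ≡ 7² = 49 ≡ 12.
Since 18 = 16 + 2, 22^18 ≡ 12 · 3; multiplying out mod 37: 12·3 = 36 ≡ 36. Thus 22^18 ≡ 36 ≡ −1 (mod 37).
The value −1 means 22 is a non-residue modulo 37, so n² ≡ 22 (mod 37) is impossible.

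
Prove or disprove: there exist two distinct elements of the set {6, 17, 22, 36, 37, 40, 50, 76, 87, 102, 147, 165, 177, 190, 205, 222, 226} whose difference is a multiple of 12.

Both 6 and 102 leave remainder 6 on division by 12; their difference 96 = 8·12 is a multiple of 12.

6 and 102 are such a pair.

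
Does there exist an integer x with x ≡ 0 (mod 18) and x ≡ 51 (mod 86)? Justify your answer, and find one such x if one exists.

Reduce both congruences modulo 2, which divides 18 and 86: they say x ≡ 0 (mod 2) and x ≡ 51 (mod 2).
However 0 ≡ 0 and 51 ≡ 1 (mod 2), and 0 ≠ 1.
So no integer satisfies both congruences.

No, no such integer exists.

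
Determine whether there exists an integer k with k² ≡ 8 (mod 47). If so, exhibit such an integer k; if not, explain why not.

k = 14

k = 14 works: 14² = 196, and 196 − 8 = 188 = 4·47.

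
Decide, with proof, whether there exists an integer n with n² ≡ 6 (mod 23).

n = 12 works: 12² = 144, and 144 − 6 = 138 = 6·23.

n = 12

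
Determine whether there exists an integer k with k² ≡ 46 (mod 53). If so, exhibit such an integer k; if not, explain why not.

k = 24 works: 24² = 576, and 576 − 46 = 530 = 10·53.

k = 24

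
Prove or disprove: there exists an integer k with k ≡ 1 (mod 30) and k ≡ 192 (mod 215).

gcd(30, 215) = 5. If k ≡ 1 (mod 30) and k ≡ 192 (mod 215), then k ≡ 1 (mod 5) and k ≡ 192 (mod 5).
However 1 ≡ 1 and 192 ≡ 2 (mod 5), and 1 ≠ 2.
Hence the system has no solution.

No, no such integer exists.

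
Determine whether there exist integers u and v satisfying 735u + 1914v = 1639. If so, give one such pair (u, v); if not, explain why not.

Any value of 735u + 1914v is a multiple of gcd(735, 1914) = 3.
But 1639 is not a multiple of 3 (it leaves remainder 1).
Hence no integers u, v satisfy the equation.

No, no such integers exist.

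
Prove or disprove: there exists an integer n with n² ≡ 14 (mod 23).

Apply Euler's criterion with the prime 23: 14 is a quadratic residue iff 14^11 ≡ 1 (mod 23), and a non-residue iff it is ≡ −1.
Repeated squaring mod 23: 14^2 = 196 ≡ 12; 14^4 ≡ 12² = 144 ≡ 6; 14^8 ≡ 6² = 36 ≡ 13.
Since 11 = 8 + 2 + 1, 14^11 ≡ 13 · 12 · 14; multiplying out mod 23: 13·12 = 156 ≡ 18, then 18·14 = 252 ≡ 22. Thus 14^11 ≡ 22 ≡ −1 (mod 23).
The value −1 means 14 is a non-residue modulo 23, so n² ≡ 14 (mod 23) is impossible.

No, no such integer exists.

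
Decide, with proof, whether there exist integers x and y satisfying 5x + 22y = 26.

5 and 22 are coprime, so 5x + 22y ranges over all of ℤ.
Dividing repeatedly: 22 = 4·5 + 2, 5 = 2·2 + 1, 2 = 2·1 + 0.
Back-substituting, 1 = 5 − 2·2 = 5 − 2·(22 − 4·5) = −2·22 + 9·5; that is, 5·9 + 22·(-2) = 1.
Times 26: 5·234 + 22·(-52) = 26, so (234, -52) solves it.
Shifting by a multiple of (22, −5) keeps it a solution: x = 234 − 10·22 = 14, y = -52 + 10·5 = -2.
Indeed 5·14 + 22·(-2) = 70 − 44 = 26.

x = 14, y = -2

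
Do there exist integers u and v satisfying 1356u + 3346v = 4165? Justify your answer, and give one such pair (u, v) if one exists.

No such integers exist.

Any value of 1356u + 3346v is a multiple of gcd(1356, 3346) = 2.
But 4165 = 2·2082 + 1, so 2 ∤ 4165.
Hence no integers u, v satisfy the equation.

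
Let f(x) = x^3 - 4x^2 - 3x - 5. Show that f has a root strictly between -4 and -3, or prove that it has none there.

The endpoint values f(-4) = -121 and f(-3) = -59 are both negative. Claim: f(x) < 0 for every x in (-4, -3).
Shift to the endpoint -3: with x = -3 − u (0 < u < 1), one computes f(-3 − u) = -u^3 - 13u^2 - 48u - 59.
The nonzero coefficients here are all negative, so for u > 0 every term is negative (or zero), and the constant term -59 is strictly negative.
So f is strictly negative on (-4, -3); no root exists in the interval.

No such root exists.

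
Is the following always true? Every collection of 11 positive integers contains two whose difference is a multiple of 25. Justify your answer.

Take the 11 consecutive integers 76, 77, …, 86: their residues mod 25 are all distinct because 11 ≤ 25.
No two share a residue, so no pair has difference divisible by 25; the claim fails for this set.

No, the set {76, 77, 78, 79, 80, 81, 82, 83, 84, 85, 86} is a counterexample.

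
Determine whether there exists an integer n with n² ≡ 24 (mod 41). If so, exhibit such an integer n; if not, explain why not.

Apply Euler's criterion with the prime 41: 24 is a quadratic residue iff 24^20 ≡ 1 (mod 41), and a non-residue iff it is ≡ −1.
Squaring successively (mod 41): 24^2 = 576 ≡ 2; 24^4 ≡ 2² = 4 ≡ 4; 24^8 ≡ 4² = 16 ≡ 16; 24^16 ≡ 16² = 256 ≡ 10.
Since 20 = 16 + 4, 24^20 ≡ 10 · 4; multiplying out mod 41: 10·4 = 40 ≡ 40. Thus 24^20 ≡ 40 ≡ −1 (mod 41).
The value −1 means 24 is a non-residue modulo 41, so n² ≡ 24 (mod 41) is impossible.

No such integer exists.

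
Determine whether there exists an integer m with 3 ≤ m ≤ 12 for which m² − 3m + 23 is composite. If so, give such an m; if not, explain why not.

At m = 7: 7² − 3·7 + 23 = 51 = 3·17, which is composite.

m = 7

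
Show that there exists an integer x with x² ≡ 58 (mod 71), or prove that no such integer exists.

Take x = 22. Then 22² = 484 = 6·71 + 58, so 22² ≡ 58 (mod 71).

x = 22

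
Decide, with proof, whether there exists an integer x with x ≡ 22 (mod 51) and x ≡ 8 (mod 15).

Reduce both congruences modulo 3, which divides 51 and 15: they say x ≡ 22 (mod 3) and x ≡ 8 (mod 3).
These are incompatible: 22 − 8 = 14 is not divisible by 3.
Therefore no such x exists.

There is no such integer.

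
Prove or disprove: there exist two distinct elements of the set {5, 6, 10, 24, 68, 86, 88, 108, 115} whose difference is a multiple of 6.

Yes: 6 and 24.

6 mod 6 = 0 and 24 mod 6 = 0, so 24 − 6 = 18 = 3·6.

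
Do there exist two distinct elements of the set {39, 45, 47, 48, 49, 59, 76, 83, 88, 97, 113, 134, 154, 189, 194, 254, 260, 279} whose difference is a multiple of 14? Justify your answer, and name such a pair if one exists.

45 and 59 are such a pair.

45 mod 14 = 3 and 59 mod 14 = 3, so 59 − 45 = 14 = 1·14.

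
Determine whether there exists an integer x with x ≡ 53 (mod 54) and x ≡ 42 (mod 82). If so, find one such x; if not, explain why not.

Reduce both congruences modulo 2, which divides 54 and 82: they say x ≡ 53 (mod 2) and x ≡ 42 (mod 2).
These are incompatible: 53 − 42 = 11 is not divisible by 2.
Therefore no such x exists.

No, no such integer exists.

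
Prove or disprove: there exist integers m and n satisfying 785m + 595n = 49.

There are no such integers.

Any value of 785m + 595n is a multiple of gcd(785, 595) = 5.
But 49 = 5·9 + 4, so 5 ∤ 49.
Therefore 785m + 595n = 49 has no solution in integers.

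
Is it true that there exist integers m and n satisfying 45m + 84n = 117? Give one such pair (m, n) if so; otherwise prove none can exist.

gcd(45, 84) = 3, and 3 divides 117, so integer solutions exist.
Dividing through by 3 reduces the equation to 15m + 28n = 39.
Dividing repeatedly: 28 = 1·15 + 13, 15 = 1·13 + 2, 13 = 6·2 + 1, 2 = 2·1 + 0.
Working back up the chain: 1 = 13 − 6·2 = 13 − 6·(15 − 1·13) = −6·15 + 7·13 = −6·15 + 7·(28 − 1·15) = 7·28 − 13·15. So 15·(-13) + 28·7 = 1.
Times 39: 15·(-507) + 28·273 = 39, so (-507, 273) solves it.
Shifting by a multiple of (28, −15) keeps it a solution: m = -507 + 19·28 = 25, n = 273 − 19·15 = -12.
Indeed 45·25 + 84·(-12) = 1125 − 1008 = 117.

m = 25, n = -12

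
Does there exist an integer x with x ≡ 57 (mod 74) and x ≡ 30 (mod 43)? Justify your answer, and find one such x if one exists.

x = 1019

Since 74 and 43 share no common factor, CRT says the pair of congruences has a solution (unique mod 3182).
Write x = 57 + 74t and require 57 + 74t ≡ 30 (mod 43), i.e. 74t ≡ 16 (mod 43).
74 ≡ 31 (mod 43), so this reads 31t ≡ 16 (mod 43). Since 31·25 = 775 = 18·43 + 1, the inverse of 31 mod 43 is 25.
Therefore t ≡ 25·16 = 400 ≡ 13 (mod 43).
Taking t = 13 gives x = 57 + 74·13 = 1019.
Verify: 1019 = 13·74 + 57 and 1019 = 23·43 + 30. ✓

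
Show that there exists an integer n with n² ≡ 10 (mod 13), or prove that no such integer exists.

Take n = 7. Then 7² = 49 = 3·13 + 10, so 7² ≡ 10 (mod 13).

n = 7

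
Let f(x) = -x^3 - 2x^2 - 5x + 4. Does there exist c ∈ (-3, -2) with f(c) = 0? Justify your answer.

No such root exists.

f(-3) = 28 and f(-2) = 14, both positive.
f'(x) = -3x^2 - 4x - 5 has discriminant (-4)² − 4·(-3)·(-5) = -44 < 0, so f' has no real roots and is negative for every real x.
So f is strictly decreasing; between -3 and -2 its values lie between f(-3) = 28 and f(-2) = 14, all positive. Therefore f has no root in (-3, -2).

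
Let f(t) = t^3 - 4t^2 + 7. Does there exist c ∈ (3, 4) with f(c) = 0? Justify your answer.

f(3) = -2 and f(4) = 7, which have opposite signs.
As a polynomial, f is continuous on every closed interval.
By the Intermediate Value Theorem, f takes the value 0 somewhere in the open interval.

Yes, f has a root in the interval.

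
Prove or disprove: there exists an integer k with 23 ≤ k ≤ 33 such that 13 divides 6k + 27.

k = 28 works, since 6·28 + 27 = 195 = 15·13.

k = 28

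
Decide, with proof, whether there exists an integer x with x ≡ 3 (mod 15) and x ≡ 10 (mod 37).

Since 15 and 37 share no common factor, CRT says the pair of congruences has a solution (unique mod 555).
Any solution of the first congruence is x = 3 + 15t; substituting into the second, 15t ≡ 10 − 3 ≡ 7 (mod 37).
To invert 15 modulo 37: 37 = 2·15 + 7, 15 = 2·7 + 1, 7 = 7·1 + 0, and unwinding, 1 = 15 − 2·7 = 15 − 2·(37 − 2·15) = −2·37 + 5·15. Thus 15⁻¹ ≡ 5 (mod 37).
Multiplying by 5: t ≡ 5·7 = 35 (mod 37).
With t = 35: x = 3 + 15·35 = 528.
Verify: 528 = 35·15 + 3 and 528 = 14·37 + 10. ✓

x = 528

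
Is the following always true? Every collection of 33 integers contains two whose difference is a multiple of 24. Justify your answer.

There are exactly 24 possible remainders on division by 24.
With 33 integers and only 24 classes, the pigeonhole principle forces two of them, say a and b, into the same class.
Their difference a − b is then a multiple of 24.

Yes, this is always true.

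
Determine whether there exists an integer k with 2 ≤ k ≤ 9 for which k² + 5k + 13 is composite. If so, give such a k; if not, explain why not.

k = 5

At k = 5: 5² + 5·5 + 13 = 63 = 3·21, which is composite.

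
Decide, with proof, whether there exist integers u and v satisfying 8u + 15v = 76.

u = 2, v = 4

8 and 15 are coprime, so 8u + 15v ranges over all of ℤ.
Euclidean algorithm: 15 = 1·8 + 7, 8 = 1·7 + 1, 7 = 7·1 + 0.
Unwinding: 1 = 8 − 1·7 = 8 − (15 − 1·8) = −15 + 2·8, i.e. 8·2 + 15·(-1) = 1.
Multiplying through by 76: u = 2·76 = 152, v = (-1)·76 = -76 is a solution.
Subtracting 10·15 from u and adding 10·8 to v gives the tidier solution (2, 4).
Indeed 8·2 + 15·4 = 16 + 60 = 76.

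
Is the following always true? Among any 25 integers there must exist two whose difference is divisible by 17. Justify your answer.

Partition the integers by their residue mod 17; there are 17 classes.
Placing 25 integers into 17 classes, some class receives at least two — say a and b.
Equal remainders mean a − b ≡ 0 (mod 17), so 17 divides their difference.

Yes.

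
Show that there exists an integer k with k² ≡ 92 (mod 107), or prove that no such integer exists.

Take k = 29. Then 29² = 841 = 7·107 + 92, so 29² ≡ 92 (mod 107).

k = 29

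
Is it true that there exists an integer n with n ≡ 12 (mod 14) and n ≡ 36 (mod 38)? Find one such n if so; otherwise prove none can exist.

The moduli are not coprime: gcd(14, 38) = 2. Compatibility requires 2 ∣ (36 − 12) = 24, which holds, so solutions exist.
Put n = 12 + 14t, so we need 14t ≡ 24 (mod 38), equivalently (divide by 2) 7t ≡ 12 (mod 19).
Since 7·11 = 77 = 4·19 + 1, the inverse of 7 mod 19 is 11.
Therefore t ≡ 11·12 = 132 ≡ 18 (mod 19).
Then n = 12 + 14·18 = 264.
Indeed 264 ≡ 12 (mod 14) and 264 ≡ 36 (mod 38).

n = 264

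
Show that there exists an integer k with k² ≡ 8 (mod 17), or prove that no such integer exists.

k = 12

Take k = 12. Then 12² = 144 = 8·17 + 8, so 12² ≡ 8 (mod 17).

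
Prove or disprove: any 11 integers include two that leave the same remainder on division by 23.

Try 11 consecutive integers, 33, 34, …, 43. Their remainders mod 23 are 10, 11, 12, 13, 14, 15, 16, 17, 18, 19, 20 — pairwise different, as any 11 ≤ 23 consecutive integers have distinct residues.
Hence this collection has no pair with equal remainders mod 23, disproving the claim.

No, the set {33, 34, 35, 36, 37, 38, 39, 40, 41, 42, 43} is a counterexample.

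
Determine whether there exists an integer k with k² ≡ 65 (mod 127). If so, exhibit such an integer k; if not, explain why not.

There is no such integer.

127 is prime, so by Euler's criterion 65 is a square mod 127 iff 65^((127−1)/2) = 65^63 ≡ 1 (mod 127).
Repeated squaring mod 127: 65^2 = 4225 ≡ 34; 65^4 ≡ 34² = 1156 ≡ 13; 65^8 ≡ 13² = 169 ≡ 42; 65^16 ≡ 42² = 1764 ≡ 113; 65^32 ≡ 113² = 12769 ≡ 69.
Since 63 = 32 + 16 + 8 + 4 + 2 + 1, 65^63 ≡ 69 · 113 · 42 · 13 · 34 · 65; multiplying out mod 127: 69·113 = 7797 ≡ 50, then 50·42 = 2100 ≡ 68, then 68·13 = 884 ≡ 122, then 122·34 = 4148 ≡ 84, then 84·65 = 5460 ≡ 126. Thus 65^63 ≡ 126 ≡ −1 (mod 127).
By Euler's criterion 65 is a quadratic non-residue mod 127: no k satisfies k² ≡ 65 (mod 127).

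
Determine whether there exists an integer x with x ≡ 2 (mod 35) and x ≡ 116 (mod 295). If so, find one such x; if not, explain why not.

No such integer exists.

Reduce both congruences modulo 5, which divides 35 and 295: they say x ≡ 2 (mod 5) and x ≡ 116 (mod 5).
However 2 ≡ 2 and 116 ≡ 1 (mod 5), and 2 ≠ 1.
Hence the system has no solution.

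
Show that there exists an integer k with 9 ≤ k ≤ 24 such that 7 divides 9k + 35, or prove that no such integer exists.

k = 14

For k = 9, 10, …, 13 the values 116, 125, 134, 143, 152 are not multiples of 7. k = 14 works, since 9·14 + 35 = 161 = 23·7.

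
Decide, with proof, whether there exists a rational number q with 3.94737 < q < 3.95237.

q = 79/20

Scale by 20: the interval becomes (78.94740, 79.04740), which contains the integer 79.
Hence 79/20 is a rational number with 3.94737 < 79/20 < 3.95237.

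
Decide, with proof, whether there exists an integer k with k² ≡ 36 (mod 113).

k = 107

k = 107 works: 107² = 11449, and 11449 − 36 = 11413 = 101·113.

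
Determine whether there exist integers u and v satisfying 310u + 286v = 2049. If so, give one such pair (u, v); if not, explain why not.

No such integers exist.

gcd(310, 286) = 2, so every integer of the form 310u + 286v is a multiple of 2.
However 2049 leaves remainder 1 on division by 2.
So the equation is unsolvable over ℤ.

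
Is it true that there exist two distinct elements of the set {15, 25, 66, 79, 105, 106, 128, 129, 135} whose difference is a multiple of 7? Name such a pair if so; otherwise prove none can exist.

15 mod 7 = 1 and 106 mod 7 = 1, so 106 − 15 = 91 = 13·7.

The pair (15, 106) works.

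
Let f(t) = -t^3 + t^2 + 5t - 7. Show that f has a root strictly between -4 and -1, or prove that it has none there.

f(-4) = 53 and f(-1) = -10, which have opposite signs.
As a polynomial, f is continuous on every closed interval.
By the Intermediate Value Theorem, f takes the value 0 somewhere in the open interval.

Yes, f has a root in the interval.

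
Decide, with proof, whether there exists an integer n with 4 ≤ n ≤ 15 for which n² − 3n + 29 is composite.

n = 7

At n = 7: 7² − 3·7 + 29 = 57 = 3·19, which is composite.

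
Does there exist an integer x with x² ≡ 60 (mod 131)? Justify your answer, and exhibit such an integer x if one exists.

x = 45

x = 45 works: 45² = 2025, and 2025 − 60 = 1965 = 15·131.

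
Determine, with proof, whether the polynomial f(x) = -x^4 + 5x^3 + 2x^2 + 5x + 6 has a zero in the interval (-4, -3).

f(-4) = -558 and f(-3) = -207, both negative, so a sign-change argument is unavailable; we show f keeps this sign on the whole interval.
Shift to the endpoint -3: with x = -3 − u (0 < u < 1), one computes f(-3 − u) = -u^4 - 17u^3 - 97u^2 - 236u - 207.
The nonzero coefficients here are all negative, so for u > 0 every term is negative (or zero), and the constant term -207 is strictly negative.
Therefore f(x) < 0 throughout (-4, -3), and f has no zero there.

f has no root in that interval.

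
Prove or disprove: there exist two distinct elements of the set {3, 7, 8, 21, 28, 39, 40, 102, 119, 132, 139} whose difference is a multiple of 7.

Yes: 7 and 21.

Both 7 and 21 leave remainder 0 on division by 7; their difference 14 = 2·7 is a multiple of 7.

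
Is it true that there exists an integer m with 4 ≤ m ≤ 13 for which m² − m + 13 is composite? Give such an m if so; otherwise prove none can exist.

At m = 4: 4² − 4 + 13 = 25 = 5·5, which is composite.

m = 4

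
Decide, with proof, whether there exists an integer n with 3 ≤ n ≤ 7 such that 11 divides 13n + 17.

For n = 3, 4, …, 7 the values of 13n + 17 modulo 11 are 1, 3, 5, 7, 9 respectively.
Since 0 is absent from this list, 11 ∤ 13n + 17 for every n with 3 ≤ n ≤ 7.

No, no such integer n in that range exists.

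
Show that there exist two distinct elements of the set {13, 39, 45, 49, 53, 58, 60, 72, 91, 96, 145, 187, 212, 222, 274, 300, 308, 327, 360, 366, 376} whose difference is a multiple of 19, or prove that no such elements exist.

13 mod 19 = 13 and 222 mod 19 = 13, so 222 − 13 = 209 = 11·19.

The pair (13, 222) works.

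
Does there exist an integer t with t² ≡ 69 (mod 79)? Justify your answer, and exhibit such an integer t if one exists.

Apply Euler's criterion with the prime 79: 69 is a quadratic residue iff 69^39 ≡ 1 (mod 79), and a non-residue iff it is ≡ −1.
Repeated squaring mod 79: 69^2 = 4761 ≡ 21; 69^4 ≡ 21² = 441 ≡ 46; 69^8 ≡ 46² = 2116 ≡ 62; 69^16 ≡ 62² = 3844 ≡ 52; 69^32 ≡ 52² = 2704 ≡ 18.
Since 39 = 32 + 4 + 2 + 1, 69^39 ≡ 18 · 46 · 21 · 69; multiplying out mod 79: 18·46 = 828 ≡ 38, then 38·21 = 798 ≡ 8, then 8·69 = 552 ≡ 78. Thus 69^39 ≡ 78 ≡ −1 (mod 79).
The value −1 means 69 is a non-residue modulo 79, so t² ≡ 69 (mod 79) is impossible.

There is no such integer.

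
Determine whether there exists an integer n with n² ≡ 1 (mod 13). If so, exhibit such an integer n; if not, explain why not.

n = 12 works: 12² = 144, and 144 − 1 = 143 = 11·13.

n = 12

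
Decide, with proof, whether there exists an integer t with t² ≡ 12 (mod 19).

There is no such integer.

Since (19 − t)² ≡ t² (mod 19), it suffices to square t = 0, 1, …, 9: the residues are 0, 1, 4, 9, 16, 6, 17, 11, 7, 5.
So the quadratic residues mod 19 are {0, 1, 4, 5, 6, 7, 9, 11, 16, 17}, and 12 is not among them.
Hence no integer t has t² ≡ 12 (mod 19).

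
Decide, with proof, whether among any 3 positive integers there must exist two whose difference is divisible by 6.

Try 3 consecutive integers, 30, 31, 32. Their remainders mod 6 are 0, 1, 2 — pairwise different, as any 3 ≤ 6 consecutive integers have distinct residues.
The differences between them range over 1, …, 2, none of which is divisible by 6.

No, the set {30, 31, 32} is a counterexample.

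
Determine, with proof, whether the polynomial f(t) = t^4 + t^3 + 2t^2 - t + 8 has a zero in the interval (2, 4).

f(2) = 38 and f(4) = 356, both positive, so a sign-change argument is unavailable; we show f keeps this sign on the whole interval.
Shift to the endpoint 2: with t = 2 + u (0 < u < 2), one computes f(2 + u) = u^4 + 9u^3 + 32u^2 + 51u + 38.
The nonzero coefficients here are all positive, so for u > 0 every term is positive (or zero), and the constant term 38 is strictly positive.
Therefore f(t) > 0 throughout (2, 4), and f has no zero there.

No such root exists.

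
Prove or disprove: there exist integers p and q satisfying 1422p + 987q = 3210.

p = 291, q = -416

Every value of 1422p + 987q is a multiple of gcd(1422, 987) = 3; since 3 ∣ 3210, solutions exist.
Dividing through by 3 reduces the equation to 474p + 329q = 1070.
Run the Euclidean algorithm on 474 and 329: 474 = 1·329 + 145, 329 = 2·145 + 39, 145 = 3·39 + 28, 39 = 1·28 + 11, 28 = 2·11 + 6, 11 = 1·6 + 5, 6 = 1·5 + 1, 5 = 5·1 + 0.
Back-substituting, 1 = 6 − 1·5 = 6 − (11 − 1·6) = −11 + 2·6 = −11 + 2·(28 − 2·11) = 2·28 − 5·11 = 2·28 − 5·(39 − 1·28) = −5·39 + 7·28 = −5·39 + 7·(145 − 3·39) = 7·145 − 26·39 = 7·145 − 26·(329 − 2·145) = −26·329 + 59·145 = −26·329 + 59·(474 − 1·329) = 59·474 − 85·329; that is, 474·59 + 329·(-85) = 1.
Multiplying through by 1070: p = 59·1070 = 63130, q = (-85)·1070 = -90950 is a solution.
Subtracting 191·329 from p and adding 191·474 to q gives the tidier solution (291, -416).
Check: 1422·291 + 987·(-416) = 413802 − 410592 = 3210. ✓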